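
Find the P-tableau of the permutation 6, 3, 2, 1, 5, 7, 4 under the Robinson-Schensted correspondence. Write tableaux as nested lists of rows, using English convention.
P = [[1, 4, 7], [2, 5], [3], [6]]

Insert 6: appended to row 1. P = [[6]].
Insert 3: 3 bumps 6 from row 1; 6 starts row 2. P = [[3], [6]].
Insert 2: 2 bumps 3 from row 1; 3 bumps 6 from row 2; 6 starts row 3. P = [[2], [3], [6]].
Insert 1: 1 bumps 2 from row 1; 2 bumps 3 from row 2; 3 bumps 6 from row 3; 6 starts row 4. P = [[1], [2], [3], [6]].
Insert 5: appended to row 1. P = [[1, 5], [2], [3], [6]].
Insert 7: appended to row 1. P = [[1, 5, 7], [2], [3], [6]].
Insert 4: 4 bumps 5 from row 1; 5 appends to row 2. P = [[1, 4, 7], [2, 5], [3], [6]].

So P = [[1, 4, 7], [2, 5], [3], [6]].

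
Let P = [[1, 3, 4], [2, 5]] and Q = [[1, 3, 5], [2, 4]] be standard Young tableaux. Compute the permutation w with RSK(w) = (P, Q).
Reverse RSK: for i = n, n-1, ..., 1, locate i in Q, remove the corresponding corner cell from P, and reverse-bump its entry up through P; the value ejected from row 1 is w(i).

So w = 2 1 5 3 4.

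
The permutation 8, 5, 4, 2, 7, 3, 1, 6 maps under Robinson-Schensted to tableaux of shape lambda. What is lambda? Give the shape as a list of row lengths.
[3, 2, 1, 1, 1]

Row-insert each entry into an empty tableau.

After inserting 8: P = [[8]].
After inserting 5: P = [[5], [8]].
After inserting 4: P = [[4], [5], [8]].
After inserting 2: P = [[2], [4], [5], [8]].
After inserting 7: P = [[2, 7], [4], [5], [8]].
After inserting 3: P = [[2, 3], [4, 7], [5], [8]].
After inserting 1: P = [[1, 3], [2, 7], [4], [5], [8]].
After inserting 6: P = [[1, 3, 6], [2, 7], [4], [5], [8]].

The final insertion tableau P = [[1, 3, 6], [2, 7], [4], [5], [8]] has shape [3, 2, 1, 1, 1].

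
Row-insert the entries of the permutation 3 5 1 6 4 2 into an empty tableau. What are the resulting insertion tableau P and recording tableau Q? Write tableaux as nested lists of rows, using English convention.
P = [[1, 2, 6], [3, 4], [5]], Q = [[1, 2, 4], [3, 5], [6]]

Insert each entry of the permutation into P by Schensted row insertion, recording in Q the position of each new cell.

Insert 3: appended to row 1. P = [[3]].
Insert 5: appended to row 1. P = [[3, 5]].
Insert 1: 1 bumps 3 from row 1; 3 starts row 2. P = [[1, 5], [3]].
Insert 6: appended to row 1. P = [[1, 5, 6], [3]].
Insert 4: 4 bumps 5 from row 1; 5 appends to row 2. P = [[1, 4, 6], [3, 5]].
Insert 2: 2 bumps 4 from row 1; 4 bumps 5 from row 2; 5 starts row 3. P = [[1, 2, 6], [3, 4], [5]].

So P = [[1, 2, 6], [3, 4], [5]], Q = [[1, 2, 4], [3, 5], [6]].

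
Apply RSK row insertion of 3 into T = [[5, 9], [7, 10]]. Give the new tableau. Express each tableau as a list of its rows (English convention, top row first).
In row 1, 3 replaces 5 (the leftmost entry greater than 3); 5 is bumped to row 2. In row 2, 5 replaces 7 (the leftmost entry greater than 5); 7 is bumped to row 3. 7 starts a new row 3. The new tableau is [[3, 9], [5, 10], [7]].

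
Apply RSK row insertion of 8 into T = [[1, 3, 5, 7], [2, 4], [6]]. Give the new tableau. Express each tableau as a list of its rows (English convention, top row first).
[[1, 3, 5, 7, 8], [2, 4], [6]]

8 is larger than every entry of row 1, so it is appended to row 1. The new tableau is [[1, 3, 5, 7, 8], [2, 4], [6]].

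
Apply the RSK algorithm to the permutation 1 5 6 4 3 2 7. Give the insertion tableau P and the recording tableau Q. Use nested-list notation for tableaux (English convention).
Insert each entry of the permutation into P by Schensted row insertion, recording in Q the position of each new cell.

Insert 1: appended to row 1. P = [[1]].
Insert 5: appended to row 1. P = [[1, 5]].
Insert 6: appended to row 1. P = [[1, 5, 6]].
Insert 4: 4 bumps 5 from row 1; 5 starts row 2. P = [[1, 4, 6], [5]].
Insert 3: 3 bumps 4 from row 1; 4 bumps 5 from row 2; 5 starts row 3. P = [[1, 3, 6], [4], [5]].
Insert 2: 2 bumps 3 from row 1; 3 bumps 4 from row 2; 4 bumps 5 from row 3; 5 starts row 4. P = [[1, 2, 6], [3], [4], [5]].
Insert 7: appended to row 1. P = [[1, 2, 6, 7], [3], [4], [5]].

So P = [[1, 2, 6, 7], [3], [4], [5]], Q = [[1, 2, 3, 7], [4], [5], [6]].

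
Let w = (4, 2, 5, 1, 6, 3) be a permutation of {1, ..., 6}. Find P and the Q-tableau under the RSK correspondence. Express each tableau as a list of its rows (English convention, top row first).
P = [[1, 3, 6], [2, 5], [4]], Q = [[1, 3, 5], [2, 6], [4]]

Insert each entry of the permutation into P by Schensted row insertion, recording in Q the position of each new cell.

Insert 4: appended to row 1. P = [[4]].
Insert 2: 2 bumps 4 from row 1; 4 starts row 2. P = [[2], [4]].
Insert 5: appended to row 1. P = [[2, 5], [4]].
Insert 1: 1 bumps 2 from row 1; 2 bumps 4 from row 2; 4 starts row 3. P = [[1, 5], [2], [4]].
Insert 6: appended to row 1. P = [[1, 5, 6], [2], [4]].
Insert 3: 3 bumps 5 from row 1; 5 appends to row 2. P = [[1, 3, 6], [2, 5], [4]].

So P = [[1, 3, 6], [2, 5], [4]], Q = [[1, 3, 5], [2, 6], [4]].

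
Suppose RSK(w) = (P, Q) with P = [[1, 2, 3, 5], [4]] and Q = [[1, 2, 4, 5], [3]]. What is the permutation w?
Reverse RSK: for i = n, n-1, ..., 1, locate i in Q, remove the corresponding corner cell from P, and reverse-bump its entry up through P; the value ejected from row 1 is w(i).

So w = 1 4 2 3 5.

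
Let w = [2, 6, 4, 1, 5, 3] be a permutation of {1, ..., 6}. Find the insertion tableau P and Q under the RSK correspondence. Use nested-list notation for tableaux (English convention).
P = [[1, 3, 5], [2, 4], [6]], Q = [[1, 2, 5], [3, 6], [4]]

Insert each entry of the permutation into P by Schensted row insertion, recording in Q the position of each new cell.

Insert 2: appended to row 1. P = [[2]].
Insert 6: appended to row 1. P = [[2, 6]].
Insert 4: 4 bumps 6 from row 1; 6 starts row 2. P = [[2, 4], [6]].
Insert 1: 1 bumps 2 from row 1; 2 bumps 6 from row 2; 6 starts row 3. P = [[1, 4], [2], [6]].
Insert 5: appended to row 1. P = [[1, 4, 5], [2], [6]].
Insert 3: 3 bumps 4 from row 1; 4 appends to row 2. P = [[1, 3, 5], [2, 4], [6]].

So P = [[1, 3, 5], [2, 4], [6]], Q = [[1, 2, 5], [3, 6], [4]].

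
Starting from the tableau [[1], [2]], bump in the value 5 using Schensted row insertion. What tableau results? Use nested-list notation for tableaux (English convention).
5 is larger than every entry of row 1, so it is appended to row 1. The new tableau is [[1, 5], [2]].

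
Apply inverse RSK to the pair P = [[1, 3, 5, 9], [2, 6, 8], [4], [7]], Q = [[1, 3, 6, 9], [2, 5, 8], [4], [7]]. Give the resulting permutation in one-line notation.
7 4 6 2 3 8 1 5 9

Reverse the RSK construction: for i from n down to 1, find the cell of Q containing i, remove the entry at that cell from P, and reverse-bump it up through P; the value ejected from row 1 is w(i).

Step i=9: Q has 9 at row 1, column 4; remove that cell from P, ejecting 9. So w(9) = 9. P is now [[1, 3, 5], [2, 6, 8], [4], [7]].
Step i=8: Q has 8 at row 2, column 3; remove 8 from row 2 of P and reverse-bump: 8 enters row 1 and ejects 5. So w(8) = 5. P is now [[1, 3, 8], [2, 6], [4], [7]].
Step i=7: Q has 7 at row 4, column 1; remove 7 from row 4 of P and reverse-bump: 7 enters row 3 and ejects 4; 4 enters row 2 and ejects 2; 2 enters row 1 and ejects 1. So w(7) = 1. P is now [[2, 3, 8], [4, 6], [7]].
Step i=6: Q has 6 at row 1, column 3; remove that cell from P, ejecting 8. So w(6) = 8. P is now [[2, 3], [4, 6], [7]].
Step i=5: Q has 5 at row 2, column 2; remove 6 from row 2 of P and reverse-bump: 6 enters row 1 and ejects 3. So w(5) = 3. P is now [[2, 6], [4], [7]].
Step i=4: Q has 4 at row 3, column 1; remove 7 from row 3 of P and reverse-bump: 7 enters row 2 and ejects 4; 4 enters row 1 and ejects 2. So w(4) = 2. P is now [[4, 6], [7]].
Step i=3: Q has 3 at row 1, column 2; remove that cell from P, ejecting 6. So w(3) = 6. P is now [[4], [7]].
Step i=2: Q has 2 at row 2, column 1; remove 7 from row 2 of P and reverse-bump: 7 enters row 1 and ejects 4. So w(2) = 4. P is now [[7]].
Step i=1: Q has 1 at row 1, column 1; remove that cell from P, ejecting 7. So w(1) = 7. P is now [].

So w = 7 4 6 2 3 8 1 5 9.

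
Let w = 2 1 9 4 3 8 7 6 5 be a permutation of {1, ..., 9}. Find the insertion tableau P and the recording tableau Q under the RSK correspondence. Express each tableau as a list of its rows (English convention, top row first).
P = [[1, 3, 5], [2, 4, 6], [7], [8], [9]], Q = [[1, 3, 6], [2, 4, 7], [5], [8], [9]]

Insert each entry of the permutation into P by Schensted row insertion, recording in Q the position of each new cell.

Insert 2: appended to row 1. P = [[2]].
Insert 1: 1 bumps 2 from row 1; 2 starts row 2. P = [[1], [2]].
Insert 9: appended to row 1. P = [[1, 9], [2]].
Insert 4: 4 bumps 9 from row 1; 9 appends to row 2. P = [[1, 4], [2, 9]].
Insert 3: 3 bumps 4 from row 1; 4 bumps 9 from row 2; 9 starts row 3. P = [[1, 3], [2, 4], [9]].
Insert 8: appended to row 1. P = [[1, 3, 8], [2, 4], [9]].
Insert 7: 7 bumps 8 from row 1; 8 appends to row 2. P = [[1, 3, 7], [2, 4, 8], [9]].
Insert 6: 6 bumps 7 from row 1; 7 bumps 8 from row 2; 8 bumps 9 from row 3; 9 starts row 4. P = [[1, 3, 6], [2, 4, 7], [8], [9]].
Insert 5: 5 bumps 6 from row 1; 6 bumps 7 from row 2; 7 bumps 8 from row 3; 8 bumps 9 from row 4; 9 starts row 5. P = [[1, 3, 5], [2, 4, 6], [7], [8], [9]].

So P = [[1, 3, 5], [2, 4, 6], [7], [8], [9]], Q = [[1, 3, 6], [2, 4, 7], [5], [8], [9]].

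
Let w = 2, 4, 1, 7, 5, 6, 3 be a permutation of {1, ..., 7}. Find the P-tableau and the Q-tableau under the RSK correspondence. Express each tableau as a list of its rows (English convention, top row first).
Insert each entry of the permutation into P by Schensted row insertion, recording in Q the position of each new cell.

Insert 2: appended to row 1. P = [[2]].
Insert 4: appended to row 1. P = [[2, 4]].
Insert 1: 1 bumps 2 from row 1; 2 starts row 2. P = [[1, 4], [2]].
Insert 7: appended to row 1. P = [[1, 4, 7], [2]].
Insert 5: 5 bumps 7 from row 1; 7 appends to row 2. P = [[1, 4, 5], [2, 7]].
Insert 6: appended to row 1. P = [[1, 4, 5, 6], [2, 7]].
Insert 3: 3 bumps 4 from row 1; 4 bumps 7 from row 2; 7 starts row 3. P = [[1, 3, 5, 6], [2, 4], [7]].

So P = [[1, 3, 5, 6], [2, 4], [7]], Q = [[1, 2, 4, 6], [3, 5], [7]].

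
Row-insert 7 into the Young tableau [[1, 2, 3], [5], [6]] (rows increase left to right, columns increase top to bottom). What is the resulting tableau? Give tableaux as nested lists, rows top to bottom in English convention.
[[1, 2, 3, 7], [5], [6]]

7 is larger than every entry of row 1, so it is appended to row 1. The new tableau is [[1, 2, 3, 7], [5], [6]].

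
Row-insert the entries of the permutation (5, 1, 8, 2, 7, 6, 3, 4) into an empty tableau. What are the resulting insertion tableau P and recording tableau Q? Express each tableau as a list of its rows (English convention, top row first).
P = [[1, 2, 3, 4], [5, 6], [7], [8]], Q = [[1, 3, 5, 8], [2, 4], [6], [7]]

Insert each entry of the permutation into P by Schensted row insertion, recording in Q the position of each new cell.

Insert 5: appended to row 1. P = [[5]], Q = [[1]].
Insert 1: 1 bumps 5 from row 1; 5 starts row 2. P = [[1], [5]], Q = [[1], [2]].
Insert 8: appended to row 1. P = [[1, 8], [5]], Q = [[1, 3], [2]].
Insert 2: 2 bumps 8 from row 1; 8 appends to row 2. P = [[1, 2], [5, 8]], Q = [[1, 3], [2, 4]].
Insert 7: appended to row 1. P = [[1, 2, 7], [5, 8]], Q = [[1, 3, 5], [2, 4]].
Insert 6: 6 bumps 7 from row 1; 7 bumps 8 from row 2; 8 starts row 3. P = [[1, 2, 6], [5, 7], [8]], Q = [[1, 3, 5], [2, 4], [6]].
Insert 3: 3 bumps 6 from row 1; 6 bumps 7 from row 2; 7 bumps 8 from row 3; 8 starts row 4. P = [[1, 2, 3], [5, 6], [7], [8]], Q = [[1, 3, 5], [2, 4], [6], [7]].
Insert 4: appended to row 1. P = [[1, 2, 3, 4], [5, 6], [7], [8]], Q = [[1, 3, 5, 8], [2, 4], [6], [7]].

So P = [[1, 2, 3, 4], [5, 6], [7], [8]], Q = [[1, 3, 5, 8], [2, 4], [6], [7]].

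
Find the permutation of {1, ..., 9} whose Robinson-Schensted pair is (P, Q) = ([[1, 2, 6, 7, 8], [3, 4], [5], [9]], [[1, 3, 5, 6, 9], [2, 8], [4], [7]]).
Reverse the RSK construction: for i from n down to 1, find the cell of Q containing i, remove the entry at that cell from P, and reverse-bump it up through P; the value ejected from row 1 is w(i).

Step i=9: Q has 9 at row 1, column 5; remove that cell from P, ejecting 8. So w(9) = 8. P is now [[1, 2, 6, 7], [3, 4], [5], [9]].
Step i=8: Q has 8 at row 2, column 2; remove 4 from row 2 of P and reverse-bump: 4 enters row 1 and ejects 2. So w(8) = 2. P is now [[1, 4, 6, 7], [3], [5], [9]].
Step i=7: Q has 7 at row 4, column 1; remove 9 from row 4 of P and reverse-bump: 9 enters row 3 and ejects 5; 5 enters row 2 and ejects 3; 3 enters row 1 and ejects 1. So w(7) = 1. P is now [[3, 4, 6, 7], [5], [9]].
Step i=6: Q has 6 at row 1, column 4; remove that cell from P, ejecting 7. So w(6) = 7. P is now [[3, 4, 6], [5], [9]].
Step i=5: Q has 5 at row 1, column 3; remove that cell from P, ejecting 6. So w(5) = 6. P is now [[3, 4], [5], [9]].
Step i=4: Q has 4 at row 3, column 1; remove 9 from row 3 of P and reverse-bump: 9 enters row 2 and ejects 5; 5 enters row 1 and ejects 4. So w(4) = 4. P is now [[3, 5], [9]].
Step i=3: Q has 3 at row 1, column 2; remove that cell from P, ejecting 5. So w(3) = 5. P is now [[3], [9]].
Step i=2: Q has 2 at row 2, column 1; remove 9 from row 2 of P and reverse-bump: 9 enters row 1 and ejects 3. So w(2) = 3. P is now [[9]].
Step i=1: Q has 1 at row 1, column 1; remove that cell from P, ejecting 9. So w(1) = 9. P is now [].

So w = 9 3 5 4 6 7 1 2 8.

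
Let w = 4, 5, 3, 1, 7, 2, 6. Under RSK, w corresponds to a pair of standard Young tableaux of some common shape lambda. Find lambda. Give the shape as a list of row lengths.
[3, 3, 1]

Row-insert each entry into an empty tableau.

After inserting 4: P = [[4]].
After inserting 5: P = [[4, 5]].
After inserting 3: P = [[3, 5], [4]].
After inserting 1: P = [[1, 5], [3], [4]].
After inserting 7: P = [[1, 5, 7], [3], [4]].
After inserting 2: P = [[1, 2, 7], [3, 5], [4]].
After inserting 6: P = [[1, 2, 6], [3, 5, 7], [4]].

The final insertion tableau P = [[1, 2, 6], [3, 5, 7], [4]] has shape [3, 3, 1].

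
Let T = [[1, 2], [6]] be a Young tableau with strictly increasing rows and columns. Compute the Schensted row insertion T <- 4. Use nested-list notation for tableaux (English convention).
4 is larger than every entry of row 1, so it is appended to row 1. The new tableau is [[1, 2, 4], [6]].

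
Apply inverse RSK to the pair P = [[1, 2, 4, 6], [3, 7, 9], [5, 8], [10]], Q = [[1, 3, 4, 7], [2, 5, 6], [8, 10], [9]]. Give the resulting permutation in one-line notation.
5 1 8 10 3 4 9 7 2 6

Reverse the RSK construction: for i from n down to 1, find the cell of Q containing i, remove the entry at that cell from P, and reverse-bump it up through P; the value ejected from row 1 is w(i).

Step i=10: Q has 10 at row 3, column 2; remove 8 from row 3 of P and reverse-bump: 8 enters row 2 and ejects 7; 7 enters row 1 and ejects 6. So w(10) = 6. P is now [[1, 2, 4, 7], [3, 8, 9], [5], [10]].
Step i=9: Q has 9 at row 4, column 1; remove 10 from row 4 of P and reverse-bump: 10 enters row 3 and ejects 5; 5 enters row 2 and ejects 3; 3 enters row 1 and ejects 2. So w(9) = 2. P is now [[1, 3, 4, 7], [5, 8, 9], [10]].
Step i=8: Q has 8 at row 3, column 1; remove 10 from row 3 of P and reverse-bump: 10 enters row 2 and ejects 9; 9 enters row 1 and ejects 7. So w(8) = 7. P is now [[1, 3, 4, 9], [5, 8, 10]].
Step i=7: Q has 7 at row 1, column 4; remove that cell from P, ejecting 9. So w(7) = 9. P is now [[1, 3, 4], [5, 8, 10]].
Step i=6: Q has 6 at row 2, column 3; remove 10 from row 2 of P and reverse-bump: 10 enters row 1 and ejects 4. So w(6) = 4. P is now [[1, 3, 10], [5, 8]].
Step i=5: Q has 5 at row 2, column 2; remove 8 from row 2 of P and reverse-bump: 8 enters row 1 and ejects 3. So w(5) = 3. P is now [[1, 8, 10], [5]].
Step i=4: Q has 4 at row 1, column 3; remove that cell from P, ejecting 10. So w(4) = 10. P is now [[1, 8], [5]].
Step i=3: Q has 3 at row 1, column 2; remove that cell from P, ejecting 8. So w(3) = 8. P is now [[1], [5]].
Step i=2: Q has 2 at row 2, column 1; remove 5 from row 2 of P and reverse-bump: 5 enters row 1 and ejects 1. So w(2) = 1. P is now [[5]].
Step i=1: Q has 1 at row 1, column 1; remove that cell from P, ejecting 5. So w(1) = 5. P is now [].

So w = 5 1 8 10 3 4 9 7 2 6.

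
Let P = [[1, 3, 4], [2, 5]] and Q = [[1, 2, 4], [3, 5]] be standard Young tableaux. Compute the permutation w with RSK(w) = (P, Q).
Reverse the RSK construction: for i from n down to 1, find the cell of Q containing i, remove the entry at that cell from P, and reverse-bump it up through P; the value ejected from row 1 is w(i).

Step i=5: Q has 5 at row 2, column 2; remove 5 from row 2 of P and reverse-bump: 5 enters row 1 and ejects 4. So w(5) = 4. P is now [[1, 3, 5], [2]].
Step i=4: Q has 4 at row 1, column 3; remove that cell from P, ejecting 5. So w(4) = 5. P is now [[1, 3], [2]].
Step i=3: Q has 3 at row 2, column 1; remove 2 from row 2 of P and reverse-bump: 2 enters row 1 and ejects 1. So w(3) = 1. P is now [[2, 3]].
Step i=2: Q has 2 at row 1, column 2; remove that cell from P, ejecting 3. So w(2) = 3. P is now [[2]].
Step i=1: Q has 1 at row 1, column 1; remove that cell from P, ejecting 2. So w(1) = 2. P is now [].

So w = 2 3 1 5 4.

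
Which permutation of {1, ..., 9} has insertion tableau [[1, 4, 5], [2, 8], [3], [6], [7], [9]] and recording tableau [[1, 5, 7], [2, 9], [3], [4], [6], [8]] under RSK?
9 7 6 3 4 2 8 1 5

Reverse the RSK construction: for i from n down to 1, find the cell of Q containing i, remove the entry at that cell from P, and reverse-bump it up through P; the value ejected from row 1 is w(i).

Step i=9: Q has 9 at row 2, column 2; remove 8 from row 2 of P and reverse-bump: 8 enters row 1 and ejects 5. So w(9) = 5. P is now [[1, 4, 8], [2], [3], [6], [7], [9]].
Step i=8: Q has 8 at row 6, column 1; remove 9 from row 6 of P and reverse-bump: 9 enters row 5 and ejects 7; 7 enters row 4 and ejects 6; 6 enters row 3 and ejects 3; 3 enters row 2 and ejects 2; 2 enters row 1 and ejects 1. So w(8) = 1. P is now [[2, 4, 8], [3], [6], [7], [9]].
Step i=7: Q has 7 at row 1, column 3; remove that cell from P, ejecting 8. So w(7) = 8. P is now [[2, 4], [3], [6], [7], [9]].
Step i=6: Q has 6 at row 5, column 1; remove 9 from row 5 of P and reverse-bump: 9 enters row 4 and ejects 7; 7 enters row 3 and ejects 6; 6 enters row 2 and ejects 3; 3 enters row 1 and ejects 2. So w(6) = 2. P is now [[3, 4], [6], [7], [9]].
Step i=5: Q has 5 at row 1, column 2; remove that cell from P, ejecting 4. So w(5) = 4. P is now [[3], [6], [7], [9]].
Step i=4: Q has 4 at row 4, column 1; remove 9 from row 4 of P and reverse-bump: 9 enters row 3 and ejects 7; 7 enters row 2 and ejects 6; 6 enters row 1 and ejects 3. So w(4) = 3. P is now [[6], [7], [9]].
Step i=3: Q has 3 at row 3, column 1; remove 9 from row 3 of P and reverse-bump: 9 enters row 2 and ejects 7; 7 enters row 1 and ejects 6. So w(3) = 6. P is now [[7], [9]].
Step i=2: Q has 2 at row 2, column 1; remove 9 from row 2 of P and reverse-bump: 9 enters row 1 and ejects 7. So w(2) = 7. P is now [[9]].
Step i=1: Q has 1 at row 1, column 1; remove that cell from P, ejecting 9. So w(1) = 9. P is now [].

So w = 9 7 6 3 4 2 8 1 5.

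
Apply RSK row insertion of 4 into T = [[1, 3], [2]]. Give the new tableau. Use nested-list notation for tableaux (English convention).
[[1, 3, 4], [2]]

4 is larger than every entry of row 1, so it is appended to row 1. The new tableau is [[1, 3, 4], [2]].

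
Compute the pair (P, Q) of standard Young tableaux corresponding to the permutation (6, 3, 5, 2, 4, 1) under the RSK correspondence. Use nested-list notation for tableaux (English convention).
Insert each entry of the permutation into P by Schensted row insertion, recording in Q the position of each new cell.

Insert 6: appended to row 1. P = [[6]].
Insert 3: 3 bumps 6 from row 1; 6 starts row 2. P = [[3], [6]].
Insert 5: appended to row 1. P = [[3, 5], [6]].
Insert 2: 2 bumps 3 from row 1; 3 bumps 6 from row 2; 6 starts row 3. P = [[2, 5], [3], [6]].
Insert 4: 4 bumps 5 from row 1; 5 appends to row 2. P = [[2, 4], [3, 5], [6]].
Insert 1: 1 bumps 2 from row 1; 2 bumps 3 from row 2; 3 bumps 6 from row 3; 6 starts row 4. P = [[1, 4], [2, 5], [3], [6]].

So P = [[1, 4], [2, 5], [3], [6]], Q = [[1, 3], [2, 5], [4], [6]].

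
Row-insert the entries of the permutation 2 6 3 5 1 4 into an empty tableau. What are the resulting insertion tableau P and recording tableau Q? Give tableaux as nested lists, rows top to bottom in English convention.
P = [[1, 3, 4], [2, 5], [6]], Q = [[1, 2, 4], [3, 6], [5]]

Insert each entry of the permutation into P by Schensted row insertion, recording in Q the position of each new cell.

Insert 2: appended to row 1. P = [[2]].
Insert 6: appended to row 1. P = [[2, 6]].
Insert 3: 3 bumps 6 from row 1; 6 starts row 2. P = [[2, 3], [6]].
Insert 5: appended to row 1. P = [[2, 3, 5], [6]].
Insert 1: 1 bumps 2 from row 1; 2 bumps 6 from row 2; 6 starts row 3. P = [[1, 3, 5], [2], [6]].
Insert 4: 4 bumps 5 from row 1; 5 appends to row 2. P = [[1, 3, 4], [2, 5], [6]].

So P = [[1, 3, 4], [2, 5], [6]], Q = [[1, 2, 4], [3, 6], [5]].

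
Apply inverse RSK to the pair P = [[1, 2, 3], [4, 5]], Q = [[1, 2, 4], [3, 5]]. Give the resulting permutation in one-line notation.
1 4 2 5 3

Reverse the RSK construction: for i from n down to 1, find the cell of Q containing i, remove the entry at that cell from P, and reverse-bump it up through P; the value ejected from row 1 is w(i).

Step i=5: Q has 5 at row 2, column 2; remove 5 from row 2 of P and reverse-bump: 5 enters row 1 and ejects 3. So w(5) = 3. P is now [[1, 2, 5], [4]].
Step i=4: Q has 4 at row 1, column 3; remove that cell from P, ejecting 5. So w(4) = 5. P is now [[1, 2], [4]].
Step i=3: Q has 3 at row 2, column 1; remove 4 from row 2 of P and reverse-bump: 4 enters row 1 and ejects 2. So w(3) = 2. P is now [[1, 4]].
Step i=2: Q has 2 at row 1, column 2; remove that cell from P, ejecting 4. So w(2) = 4. P is now [[1]].
Step i=1: Q has 1 at row 1, column 1; remove that cell from P, ejecting 1. So w(1) = 1. P is now [].

So w = 1 4 2 5 3.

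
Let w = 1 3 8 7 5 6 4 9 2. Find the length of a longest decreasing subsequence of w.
5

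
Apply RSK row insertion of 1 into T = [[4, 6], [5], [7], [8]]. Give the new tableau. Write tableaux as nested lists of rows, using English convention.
In row 1, 1 replaces 4 (the leftmost entry greater than 1); 4 is bumped to row 2. In row 2, 4 replaces 5 (the leftmost entry greater than 4); 5 is bumped to row 3. In row 3, 5 replaces 7 (the leftmost entry greater than 5); 7 is bumped to row 4. In row 4, 7 replaces 8 (the leftmost entry greater than 7); 8 is bumped to row 5. 8 starts a new row 5. The new tableau is [[1, 6], [4], [5], [7], [8]].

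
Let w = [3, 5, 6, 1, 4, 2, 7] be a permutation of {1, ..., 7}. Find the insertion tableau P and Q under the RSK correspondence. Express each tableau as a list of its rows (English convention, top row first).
Insert each entry of the permutation into P by Schensted row insertion, recording in Q the position of each new cell.

Insert 3: appended to row 1. P = [[3]].
Insert 5: appended to row 1. P = [[3, 5]].
Insert 6: appended to row 1. P = [[3, 5, 6]].
Insert 1: 1 bumps 3 from row 1; 3 starts row 2. P = [[1, 5, 6], [3]].
Insert 4: 4 bumps 5 from row 1; 5 appends to row 2. P = [[1, 4, 6], [3, 5]].
Insert 2: 2 bumps 4 from row 1; 4 bumps 5 from row 2; 5 starts row 3. P = [[1, 2, 6], [3, 4], [5]].
Insert 7: appended to row 1. P = [[1, 2, 6, 7], [3, 4], [5]].

So P = [[1, 2, 6, 7], [3, 4], [5]], Q = [[1, 2, 3, 7], [4, 5], [6]].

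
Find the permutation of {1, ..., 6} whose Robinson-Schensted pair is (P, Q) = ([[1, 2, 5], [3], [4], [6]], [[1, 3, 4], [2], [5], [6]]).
Reverse the RSK construction: for i from n down to 1, find the cell of Q containing i, remove the entry at that cell from P, and reverse-bump it up through P; the value ejected from row 1 is w(i).

Step i=6: Q has 6 at row 4, column 1; remove 6 from row 4 of P and reverse-bump: 6 enters row 3 and ejects 4; 4 enters row 2 and ejects 3; 3 enters row 1 and ejects 2. So w(6) = 2. P is now [[1, 3, 5], [4], [6]].
Step i=5: Q has 5 at row 3, column 1; remove 6 from row 3 of P and reverse-bump: 6 enters row 2 and ejects 4; 4 enters row 1 and ejects 3. So w(5) = 3. P is now [[1, 4, 5], [6]].
Step i=4: Q has 4 at row 1, column 3; remove that cell from P, ejecting 5. So w(4) = 5. P is now [[1, 4], [6]].
Step i=3: Q has 3 at row 1, column 2; remove that cell from P, ejecting 4. So w(3) = 4. P is now [[1], [6]].
Step i=2: Q has 2 at row 2, column 1; remove 6 from row 2 of P and reverse-bump: 6 enters row 1 and ejects 1. So w(2) = 1. P is now [[6]].
Step i=1: Q has 1 at row 1, column 1; remove that cell from P, ejecting 6. So w(1) = 6. P is now [].

So w = 6 1 4 5 3 2.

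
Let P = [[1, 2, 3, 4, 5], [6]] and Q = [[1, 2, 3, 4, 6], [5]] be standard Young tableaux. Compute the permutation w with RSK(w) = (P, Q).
Reverse the RSK construction: for i from n down to 1, find the cell of Q containing i, remove the entry at that cell from P, and reverse-bump it up through P; the value ejected from row 1 is w(i).

Step i=6: Q has 6 at row 1, column 5; remove that cell from P, ejecting 5. So w(6) = 5. P is now [[1, 2, 3, 4], [6]].
Step i=5: Q has 5 at row 2, column 1; remove 6 from row 2 of P and reverse-bump: 6 enters row 1 and ejects 4. So w(5) = 4. P is now [[1, 2, 3, 6]].
Step i=4: Q has 4 at row 1, column 4; remove that cell from P, ejecting 6. So w(4) = 6. P is now [[1, 2, 3]].
Step i=3: Q has 3 at row 1, column 3; remove that cell from P, ejecting 3. So w(3) = 3. P is now [[1, 2]].
Step i=2: Q has 2 at row 1, column 2; remove that cell from P, ejecting 2. So w(2) = 2. P is now [[1]].
Step i=1: Q has 1 at row 1, column 1; remove that cell from P, ejecting 1. So w(1) = 1. P is now [].

So w = 1 2 3 6 4 5.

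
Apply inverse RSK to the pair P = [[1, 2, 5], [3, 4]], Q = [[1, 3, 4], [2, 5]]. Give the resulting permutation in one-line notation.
Reverse the RSK construction: for i from n down to 1, find the cell of Q containing i, remove the entry at that cell from P, and reverse-bump it up through P; the value ejected from row 1 is w(i).

Step i=5: Q has 5 at row 2, column 2; remove 4 from row 2 of P and reverse-bump: 4 enters row 1 and ejects 2. So w(5) = 2. P is now [[1, 4, 5], [3]].
Step i=4: Q has 4 at row 1, column 3; remove that cell from P, ejecting 5. So w(4) = 5. P is now [[1, 4], [3]].
Step i=3: Q has 3 at row 1, column 2; remove that cell from P, ejecting 4. So w(3) = 4. P is now [[1], [3]].
Step i=2: Q has 2 at row 2, column 1; remove 3 from row 2 of P and reverse-bump: 3 enters row 1 and ejects 1. So w(2) = 1. P is now [[3]].
Step i=1: Q has 1 at row 1, column 1; remove that cell from P, ejecting 3. So w(1) = 3. P is now [].

So w = 3 1 4 5 2.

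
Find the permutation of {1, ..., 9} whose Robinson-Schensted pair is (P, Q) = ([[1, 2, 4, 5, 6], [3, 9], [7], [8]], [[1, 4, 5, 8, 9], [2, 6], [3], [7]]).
8 7 1 3 9 4 2 5 6

Reverse the RSK construction: for i from n down to 1, find the cell of Q containing i, remove the entry at that cell from P, and reverse-bump it up through P; the value ejected from row 1 is w(i).

Step i=9: Q has 9 at row 1, column 5; remove that cell from P, ejecting 6. So w(9) = 6. P is now [[1, 2, 4, 5], [3, 9], [7], [8]].
Step i=8: Q has 8 at row 1, column 4; remove that cell from P, ejecting 5. So w(8) = 5. P is now [[1, 2, 4], [3, 9], [7], [8]].
Step i=7: Q has 7 at row 4, column 1; remove 8 from row 4 of P and reverse-bump: 8 enters row 3 and ejects 7; 7 enters row 2 and ejects 3; 3 enters row 1 and ejects 2. So w(7) = 2. P is now [[1, 3, 4], [7, 9], [8]].
Step i=6: Q has 6 at row 2, column 2; remove 9 from row 2 of P and reverse-bump: 9 enters row 1 and ejects 4. So w(6) = 4. P is now [[1, 3, 9], [7], [8]].
Step i=5: Q has 5 at row 1, column 3; remove that cell from P, ejecting 9. So w(5) = 9. P is now [[1, 3], [7], [8]].
Step i=4: Q has 4 at row 1, column 2; remove that cell from P, ejecting 3. So w(4) = 3. P is now [[1], [7], [8]].
Step i=3: Q has 3 at row 3, column 1; remove 8 from row 3 of P and reverse-bump: 8 enters row 2 and ejects 7; 7 enters row 1 and ejects 1. So w(3) = 1. P is now [[7], [8]].
Step i=2: Q has 2 at row 2, column 1; remove 8 from row 2 of P and reverse-bump: 8 enters row 1 and ejects 7. So w(2) = 7. P is now [[8]].
Step i=1: Q has 1 at row 1, column 1; remove that cell from P, ejecting 8. So w(1) = 8. P is now [].

So w = 8 7 1 3 9 4 2 5 6.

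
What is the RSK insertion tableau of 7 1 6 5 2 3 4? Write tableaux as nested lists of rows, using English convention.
Insert 7: appended to row 1. P = [[7]].
Insert 1: 1 bumps 7 from row 1; 7 starts row 2. P = [[1], [7]].
Insert 6: appended to row 1. P = [[1, 6], [7]].
Insert 5: 5 bumps 6 from row 1; 6 bumps 7 from row 2; 7 starts row 3. P = [[1, 5], [6], [7]].
Insert 2: 2 bumps 5 from row 1; 5 bumps 6 from row 2; 6 bumps 7 from row 3; 7 starts row 4. P = [[1, 2], [5], [6], [7]].
Insert 3: appended to row 1. P = [[1, 2, 3], [5], [6], [7]].
Insert 4: appended to row 1. P = [[1, 2, 3, 4], [5], [6], [7]].

So P = [[1, 2, 3, 4], [5], [6], [7]].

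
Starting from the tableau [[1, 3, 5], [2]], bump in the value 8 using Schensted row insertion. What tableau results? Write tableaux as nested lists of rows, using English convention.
8 is larger than every entry of row 1, so it is appended to row 1. The new tableau is [[1, 3, 5, 8], [2]].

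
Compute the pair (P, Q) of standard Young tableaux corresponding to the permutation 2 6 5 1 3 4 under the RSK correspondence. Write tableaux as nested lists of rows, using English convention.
P = [[1, 3, 4], [2, 5], [6]], Q = [[1, 2, 6], [3, 5], [4]]

Insert each entry of the permutation into P by Schensted row insertion, recording in Q the position of each new cell.

Insert 2: appended to row 1. P = [[2]].
Insert 6: appended to row 1. P = [[2, 6]].
Insert 5: 5 bumps 6 from row 1; 6 starts row 2. P = [[2, 5], [6]].
Insert 1: 1 bumps 2 from row 1; 2 bumps 6 from row 2; 6 starts row 3. P = [[1, 5], [2], [6]].
Insert 3: 3 bumps 5 from row 1; 5 appends to row 2. P = [[1, 3], [2, 5], [6]].
Insert 4: appended to row 1. P = [[1, 3, 4], [2, 5], [6]].

So P = [[1, 3, 4], [2, 5], [6]], Q = [[1, 2, 6], [3, 5], [4]].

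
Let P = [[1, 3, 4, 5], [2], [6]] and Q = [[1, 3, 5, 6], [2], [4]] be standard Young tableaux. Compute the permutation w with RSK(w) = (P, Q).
6 2 3 1 4 5

Reverse the RSK construction: for i from n down to 1, find the cell of Q containing i, remove the entry at that cell from P, and reverse-bump it up through P; the value ejected from row 1 is w(i).

Step i=6: Q has 6 at row 1, column 4; remove that cell from P, ejecting 5. So w(6) = 5. P is now [[1, 3, 4], [2], [6]].
Step i=5: Q has 5 at row 1, column 3; remove that cell from P, ejecting 4. So w(5) = 4. P is now [[1, 3], [2], [6]].
Step i=4: Q has 4 at row 3, column 1; remove 6 from row 3 of P and reverse-bump: 6 enters row 2 and ejects 2; 2 enters row 1 and ejects 1. So w(4) = 1. P is now [[2, 3], [6]].
Step i=3: Q has 3 at row 1, column 2; remove that cell from P, ejecting 3. So w(3) = 3. P is now [[2], [6]].
Step i=2: Q has 2 at row 2, column 1; remove 6 from row 2 of P and reverse-bump: 6 enters row 1 and ejects 2. So w(2) = 2. P is now [[6]].
Step i=1: Q has 1 at row 1, column 1; remove that cell from P, ejecting 6. So w(1) = 6. P is now [].

So w = 6 2 3 1 4 5.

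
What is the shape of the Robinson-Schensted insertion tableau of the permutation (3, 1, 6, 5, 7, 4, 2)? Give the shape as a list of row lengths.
Row-insert each entry into an empty tableau.

After inserting 3: P = [[3]].
After inserting 1: P = [[1], [3]].
After inserting 6: P = [[1, 6], [3]].
After inserting 5: P = [[1, 5], [3, 6]].
After inserting 7: P = [[1, 5, 7], [3, 6]].
After inserting 4: P = [[1, 4, 7], [3, 5], [6]].
After inserting 2: P = [[1, 2, 7], [3, 4], [5], [6]].

The final insertion tableau P = [[1, 2, 7], [3, 4], [5], [6]] has shape [3, 2, 1, 1].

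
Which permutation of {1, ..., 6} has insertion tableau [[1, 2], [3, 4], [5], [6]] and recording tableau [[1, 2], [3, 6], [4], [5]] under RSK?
Reverse RSK: for i = n, n-1, ..., 1, locate i in Q, remove the corresponding corner cell from P, and reverse-bump its entry up through P; the value ejected from row 1 is w(i).

So w = 3 6 5 4 1 2.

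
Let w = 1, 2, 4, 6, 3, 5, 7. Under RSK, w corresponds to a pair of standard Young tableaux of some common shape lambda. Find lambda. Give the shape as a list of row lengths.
[5, 2]

RSK row insertion gives P = [[1, 2, 3, 5, 7], [4, 6]], which has shape [5, 2].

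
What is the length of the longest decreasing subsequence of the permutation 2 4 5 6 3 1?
3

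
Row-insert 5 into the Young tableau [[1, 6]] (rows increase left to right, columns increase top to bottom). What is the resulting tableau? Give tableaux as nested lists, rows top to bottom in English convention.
In row 1, 5 replaces 6 (the leftmost entry greater than 5); 6 is bumped to row 2. 6 starts a new row 2. The new tableau is [[1, 5], [6]].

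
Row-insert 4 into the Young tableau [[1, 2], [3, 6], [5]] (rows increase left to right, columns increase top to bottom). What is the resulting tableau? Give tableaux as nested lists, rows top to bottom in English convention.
4 is larger than every entry of row 1, so it is appended to row 1. The new tableau is [[1, 2, 4], [3, 6], [5]].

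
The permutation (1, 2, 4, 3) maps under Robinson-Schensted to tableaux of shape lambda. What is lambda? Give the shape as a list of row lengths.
[3, 1]

RSK row insertion gives P = [[1, 2, 3], [4]], which has shape [3, 1].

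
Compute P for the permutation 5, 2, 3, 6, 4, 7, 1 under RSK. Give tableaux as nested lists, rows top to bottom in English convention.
Insert 5: appended to row 1. P = [[5]].
Insert 2: 2 bumps 5 from row 1; 5 starts row 2. P = [[2], [5]].
Insert 3: appended to row 1. P = [[2, 3], [5]].
Insert 6: appended to row 1. P = [[2, 3, 6], [5]].
Insert 4: 4 bumps 6 from row 1; 6 appends to row 2. P = [[2, 3, 4], [5, 6]].
Insert 7: appended to row 1. P = [[2, 3, 4, 7], [5, 6]].
Insert 1: 1 bumps 2 from row 1; 2 bumps 5 from row 2; 5 starts row 3. P = [[1, 3, 4, 7], [2, 6], [5]].

So P = [[1, 3, 4, 7], [2, 6], [5]].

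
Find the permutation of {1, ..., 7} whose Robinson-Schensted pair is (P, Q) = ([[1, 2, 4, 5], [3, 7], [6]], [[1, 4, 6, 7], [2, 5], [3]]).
6 3 1 7 2 4 5

Reverse the RSK construction: for i from n down to 1, find the cell of Q containing i, remove the entry at that cell from P, and reverse-bump it up through P; the value ejected from row 1 is w(i).

Step i=7: Q has 7 at row 1, column 4; remove that cell from P, ejecting 5. So w(7) = 5. P is now [[1, 2, 4], [3, 7], [6]].
Step i=6: Q has 6 at row 1, column 3; remove that cell from P, ejecting 4. So w(6) = 4. P is now [[1, 2], [3, 7], [6]].
Step i=5: Q has 5 at row 2, column 2; remove 7 from row 2 of P and reverse-bump: 7 enters row 1 and ejects 2. So w(5) = 2. P is now [[1, 7], [3], [6]].
Step i=4: Q has 4 at row 1, column 2; remove that cell from P, ejecting 7. So w(4) = 7. P is now [[1], [3], [6]].
Step i=3: Q has 3 at row 3, column 1; remove 6 from row 3 of P and reverse-bump: 6 enters row 2 and ejects 3; 3 enters row 1 and ejects 1. So w(3) = 1. P is now [[3], [6]].
Step i=2: Q has 2 at row 2, column 1; remove 6 from row 2 of P and reverse-bump: 6 enters row 1 and ejects 3. So w(2) = 3. P is now [[6]].
Step i=1: Q has 1 at row 1, column 1; remove that cell from P, ejecting 6. So w(1) = 6. P is now [].

So w = 6 3 1 7 2 4 5.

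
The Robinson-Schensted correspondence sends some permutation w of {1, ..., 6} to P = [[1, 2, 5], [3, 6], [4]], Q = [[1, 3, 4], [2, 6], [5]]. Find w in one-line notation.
4 1 3 6 2 5

Reverse the RSK construction: for i from n down to 1, find the cell of Q containing i, remove the entry at that cell from P, and reverse-bump it up through P; the value ejected from row 1 is w(i).

Step i=6: Q has 6 at row 2, column 2; remove 6 from row 2 of P and reverse-bump: 6 enters row 1 and ejects 5. So w(6) = 5. P is now [[1, 2, 6], [3], [4]].
Step i=5: Q has 5 at row 3, column 1; remove 4 from row 3 of P and reverse-bump: 4 enters row 2 and ejects 3; 3 enters row 1 and ejects 2. So w(5) = 2. P is now [[1, 3, 6], [4]].
Step i=4: Q has 4 at row 1, column 3; remove that cell from P, ejecting 6. So w(4) = 6. P is now [[1, 3], [4]].
Step i=3: Q has 3 at row 1, column 2; remove that cell from P, ejecting 3. So w(3) = 3. P is now [[1], [4]].
Step i=2: Q has 2 at row 2, column 1; remove 4 from row 2 of P and reverse-bump: 4 enters row 1 and ejects 1. So w(2) = 1. P is now [[4]].
Step i=1: Q has 1 at row 1, column 1; remove that cell from P, ejecting 4. So w(1) = 4. P is now [].

So w = 4 1 3 6 2 5.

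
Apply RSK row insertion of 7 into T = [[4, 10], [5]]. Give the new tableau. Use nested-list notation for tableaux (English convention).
In row 1, 7 replaces 10 (the leftmost entry greater than 7); 10 is bumped to row 2. 10 is appended to row 2. The new tableau is [[4, 7], [5, 10]].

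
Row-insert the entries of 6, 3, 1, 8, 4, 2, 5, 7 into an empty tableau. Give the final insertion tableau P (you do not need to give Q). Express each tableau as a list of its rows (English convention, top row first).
P = [[1, 2, 5, 7], [3, 4], [6, 8]]

After inserting 6: P = [[6]].
After inserting 3: P = [[3], [6]].
After inserting 1: P = [[1], [3], [6]].
After inserting 8: P = [[1, 8], [3], [6]].
After inserting 4: P = [[1, 4], [3, 8], [6]].
After inserting 2: P = [[1, 2], [3, 4], [6, 8]].
After inserting 5: P = [[1, 2, 5], [3, 4], [6, 8]].
After inserting 7: P = [[1, 2, 5, 7], [3, 4], [6, 8]].

So P = [[1, 2, 5, 7], [3, 4], [6, 8]].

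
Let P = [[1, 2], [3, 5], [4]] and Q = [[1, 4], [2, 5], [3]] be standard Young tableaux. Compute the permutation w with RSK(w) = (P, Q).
4 3 1 5 2

Reverse the RSK construction: for i from n down to 1, find the cell of Q containing i, remove the entry at that cell from P, and reverse-bump it up through P; the value ejected from row 1 is w(i).

Step i=5: Q has 5 at row 2, column 2; remove 5 from row 2 of P and reverse-bump: 5 enters row 1 and ejects 2. So w(5) = 2. P is now [[1, 5], [3], [4]].
Step i=4: Q has 4 at row 1, column 2; remove that cell from P, ejecting 5. So w(4) = 5. P is now [[1], [3], [4]].
Step i=3: Q has 3 at row 3, column 1; remove 4 from row 3 of P and reverse-bump: 4 enters row 2 and ejects 3; 3 enters row 1 and ejects 1. So w(3) = 1. P is now [[3], [4]].
Step i=2: Q has 2 at row 2, column 1; remove 4 from row 2 of P and reverse-bump: 4 enters row 1 and ejects 3. So w(2) = 3. P is now [[4]].
Step i=1: Q has 1 at row 1, column 1; remove that cell from P, ejecting 4. So w(1) = 4. P is now [].

So w = 4 3 1 5 2.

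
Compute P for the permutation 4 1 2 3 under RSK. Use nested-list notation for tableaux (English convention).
P = [[1, 2, 3], [4]]

After inserting 4: P = [[4]].
After inserting 1: P = [[1], [4]].
After inserting 2: P = [[1, 2], [4]].
After inserting 3: P = [[1, 2, 3], [4]].

So P = [[1, 2, 3], [4]].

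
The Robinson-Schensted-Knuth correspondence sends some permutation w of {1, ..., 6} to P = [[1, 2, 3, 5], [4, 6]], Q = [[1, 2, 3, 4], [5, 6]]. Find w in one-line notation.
Reverse the RSK construction: for i from n down to 1, find the cell of Q containing i, remove the entry at that cell from P, and reverse-bump it up through P; the value ejected from row 1 is w(i).

Step i=6: Q has 6 at row 2, column 2; remove 6 from row 2 of P and reverse-bump: 6 enters row 1 and ejects 5. So w(6) = 5. P is now [[1, 2, 3, 6], [4]].
Step i=5: Q has 5 at row 2, column 1; remove 4 from row 2 of P and reverse-bump: 4 enters row 1 and ejects 3. So w(5) = 3. P is now [[1, 2, 4, 6]].
Step i=4: Q has 4 at row 1, column 4; remove that cell from P, ejecting 6. So w(4) = 6. P is now [[1, 2, 4]].
Step i=3: Q has 3 at row 1, column 3; remove that cell from P, ejecting 4. So w(3) = 4. P is now [[1, 2]].
Step i=2: Q has 2 at row 1, column 2; remove that cell from P, ejecting 2. So w(2) = 2. P is now [[1]].
Step i=1: Q has 1 at row 1, column 1; remove that cell from P, ejecting 1. So w(1) = 1. P is now [].

So w = 1 2 4 6 3 5.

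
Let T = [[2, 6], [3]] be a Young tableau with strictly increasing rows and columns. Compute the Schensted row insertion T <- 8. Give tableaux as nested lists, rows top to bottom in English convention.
[[2, 6, 8], [3]]

8 is larger than every entry of row 1, so it is appended to row 1. The new tableau is [[2, 6, 8], [3]].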